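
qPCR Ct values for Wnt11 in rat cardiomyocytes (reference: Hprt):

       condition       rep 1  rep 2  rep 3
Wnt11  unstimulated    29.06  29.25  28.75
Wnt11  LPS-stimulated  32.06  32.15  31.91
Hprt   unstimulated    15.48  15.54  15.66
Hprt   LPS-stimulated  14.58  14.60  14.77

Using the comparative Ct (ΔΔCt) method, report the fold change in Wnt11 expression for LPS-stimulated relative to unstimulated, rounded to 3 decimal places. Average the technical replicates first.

Mean Ct: Wnt11 unstimulated 29.020; Wnt11 LPS-stimulated 32.040; Hprt unstimulated 15.560; Hprt LPS-stimulated 14.650
ΔCt(unstimulated) = 29.020 − 15.560 = 13.460
ΔCt(LPS-stimulated) = 32.040 − 14.650 = 17.390
ΔΔCt = 17.390 − 13.460 = 3.930
Fold change = 2^(−3.930) = 0.0656

0.066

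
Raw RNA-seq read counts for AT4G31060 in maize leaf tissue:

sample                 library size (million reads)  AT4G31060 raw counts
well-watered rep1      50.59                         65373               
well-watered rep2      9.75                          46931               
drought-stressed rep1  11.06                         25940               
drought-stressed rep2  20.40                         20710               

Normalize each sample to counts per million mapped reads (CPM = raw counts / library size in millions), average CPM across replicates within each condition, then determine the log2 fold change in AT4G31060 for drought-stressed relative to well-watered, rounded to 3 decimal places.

-0.861

CPM(well-watered rep1) = 65373 / 50.59 = 1292.2119
CPM(well-watered rep2) = 46931 / 9.75 = 4813.4359
CPM(drought-stressed rep1) = 25940 / 11.06 = 2345.3888
CPM(drought-stressed rep2) = 20710 / 20.40 = 1015.1961
mean CPM(well-watered) = 3052.8239; mean CPM(drought-stressed) = 1680.2924
Fold change = 1680.2924 / 3052.8239 = 0.55041
log2(0.55041) = -0.8614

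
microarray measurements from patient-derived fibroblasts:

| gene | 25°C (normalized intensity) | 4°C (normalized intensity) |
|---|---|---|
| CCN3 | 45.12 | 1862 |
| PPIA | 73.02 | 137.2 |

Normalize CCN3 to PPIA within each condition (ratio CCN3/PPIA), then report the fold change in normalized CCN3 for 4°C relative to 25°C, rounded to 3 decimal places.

21.963

CCN3/PPIA (25°C) = 45.12 / 73.02 = 0.61791
CCN3/PPIA (4°C) = 1862 / 137.2 = 13.571
Fold change = 13.571 / 0.61791 = 21.9633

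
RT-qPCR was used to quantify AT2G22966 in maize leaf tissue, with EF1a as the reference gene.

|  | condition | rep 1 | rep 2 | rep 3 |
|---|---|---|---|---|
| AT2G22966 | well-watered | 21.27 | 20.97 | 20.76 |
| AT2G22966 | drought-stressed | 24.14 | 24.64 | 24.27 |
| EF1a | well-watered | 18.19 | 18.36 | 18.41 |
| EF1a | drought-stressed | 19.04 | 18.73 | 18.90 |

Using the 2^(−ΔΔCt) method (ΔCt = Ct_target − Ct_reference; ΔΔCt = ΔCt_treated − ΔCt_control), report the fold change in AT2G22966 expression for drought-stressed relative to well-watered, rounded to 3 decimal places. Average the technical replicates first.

0.146

Mean Ct: AT2G22966 well-watered 21.000; AT2G22966 drought-stressed 24.350; EF1a well-watered 18.320; EF1a drought-stressed 18.890
ΔCt(well-watered) = 21.000 − 18.320 = 2.680
ΔCt(drought-stressed) = 24.350 − 18.890 = 5.460
ΔΔCt = 5.460 − 2.680 = 2.780
Fold change = 2^(−2.780) = 0.1456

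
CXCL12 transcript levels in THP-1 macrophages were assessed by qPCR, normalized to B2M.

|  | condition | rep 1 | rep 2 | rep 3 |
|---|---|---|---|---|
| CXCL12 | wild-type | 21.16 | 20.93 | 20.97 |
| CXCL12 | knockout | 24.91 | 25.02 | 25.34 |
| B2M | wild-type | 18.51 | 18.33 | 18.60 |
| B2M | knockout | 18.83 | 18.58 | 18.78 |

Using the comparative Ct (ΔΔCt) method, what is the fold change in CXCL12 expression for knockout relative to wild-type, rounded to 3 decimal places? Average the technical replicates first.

Mean Ct: CXCL12 wild-type 21.020; CXCL12 knockout 25.090; B2M wild-type 18.480; B2M knockout 18.730
ΔCt(wild-type) = 21.020 − 18.480 = 2.540
ΔCt(knockout) = 25.090 − 18.730 = 6.360
ΔΔCt = 6.360 − 2.540 = 3.820
Fold change = 2^(−3.820) = 0.0708

0.071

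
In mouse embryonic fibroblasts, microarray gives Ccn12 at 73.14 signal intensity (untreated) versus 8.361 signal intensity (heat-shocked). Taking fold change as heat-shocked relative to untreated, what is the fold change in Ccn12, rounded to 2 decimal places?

0.11

Fold change = 8.361 / 73.14 = 0.114
Ccn12 is downregulated.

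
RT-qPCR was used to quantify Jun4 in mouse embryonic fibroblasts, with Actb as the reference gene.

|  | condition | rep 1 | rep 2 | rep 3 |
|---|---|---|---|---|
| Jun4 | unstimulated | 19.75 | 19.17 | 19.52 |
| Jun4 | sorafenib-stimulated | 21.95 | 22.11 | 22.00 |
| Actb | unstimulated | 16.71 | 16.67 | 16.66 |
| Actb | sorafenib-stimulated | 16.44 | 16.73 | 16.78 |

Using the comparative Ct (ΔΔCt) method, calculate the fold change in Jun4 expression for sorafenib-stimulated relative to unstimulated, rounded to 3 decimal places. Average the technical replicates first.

Mean Ct: Jun4 unstimulated 19.480; Jun4 sorafenib-stimulated 22.020; Actb unstimulated 16.680; Actb sorafenib-stimulated 16.650
ΔCt(unstimulated) = 19.480 − 16.680 = 2.800
ΔCt(sorafenib-stimulated) = 22.020 − 16.650 = 5.370
ΔΔCt = 5.370 − 2.800 = 2.570
Fold change = 2^(−2.570) = 0.1684

0.168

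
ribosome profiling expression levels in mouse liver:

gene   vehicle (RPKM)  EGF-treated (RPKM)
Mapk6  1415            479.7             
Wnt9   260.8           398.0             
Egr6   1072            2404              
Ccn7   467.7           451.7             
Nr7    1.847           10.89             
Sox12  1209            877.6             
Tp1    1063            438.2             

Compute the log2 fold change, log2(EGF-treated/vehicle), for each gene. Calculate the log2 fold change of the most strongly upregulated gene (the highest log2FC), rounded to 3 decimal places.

log2(479.7/1415) = -1.561  (Mapk6)
log2(398.0/260.8) = 0.610  (Wnt9)
log2(2404/1072) = 1.165  (Egr6)
log2(451.7/467.7) = -0.050  (Ccn7)
log2(10.89/1.847) = 2.560  (Nr7)
log2(877.6/1209) = -0.462  (Sox12)
log2(438.2/1063) = -1.278  (Tp1)
Nr7 is most strongly upregulated.

2.560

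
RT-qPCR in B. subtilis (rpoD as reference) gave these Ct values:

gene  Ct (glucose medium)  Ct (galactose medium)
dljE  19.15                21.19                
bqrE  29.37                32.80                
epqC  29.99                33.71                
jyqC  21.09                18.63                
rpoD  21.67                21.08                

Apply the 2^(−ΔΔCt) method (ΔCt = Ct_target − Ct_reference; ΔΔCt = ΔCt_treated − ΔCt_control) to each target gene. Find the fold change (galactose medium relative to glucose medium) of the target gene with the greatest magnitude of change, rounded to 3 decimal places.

dljE: ΔΔCt = (21.19−21.08) − (19.15−21.67) = 0.11 − (-2.52) = 2.63; fold change = 2^-2.63 = 0.162
bqrE: ΔΔCt = (32.80−21.08) − (29.37−21.67) = 11.72 − 7.70 = 4.02; fold change = 2^-4.02 = 0.062
epqC: ΔΔCt = (33.71−21.08) − (29.99−21.67) = 12.63 − 8.32 = 4.31; fold change = 2^-4.31 = 0.050
jyqC: ΔΔCt = (18.63−21.08) − (21.09−21.67) = -2.45 − (-0.58) = -1.87; fold change = 2^1.87 = 3.655
epqC has the largest |ΔΔCt| = 4.31.

0.050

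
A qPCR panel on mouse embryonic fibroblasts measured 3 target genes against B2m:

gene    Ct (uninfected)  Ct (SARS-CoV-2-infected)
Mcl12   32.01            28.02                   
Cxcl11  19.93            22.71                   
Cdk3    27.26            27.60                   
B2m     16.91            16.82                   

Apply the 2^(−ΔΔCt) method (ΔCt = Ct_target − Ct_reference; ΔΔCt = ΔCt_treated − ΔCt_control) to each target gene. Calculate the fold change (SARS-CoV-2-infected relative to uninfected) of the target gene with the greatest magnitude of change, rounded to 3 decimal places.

14.929

Mcl12: ΔΔCt = (28.02−16.82) − (32.01−16.91) = 11.20 − 15.10 = -3.90; fold change = 2^3.90 = 14.929
Cxcl11: ΔΔCt = (22.71−16.82) − (19.93−16.91) = 5.89 − 3.02 = 2.87; fold change = 2^-2.87 = 0.137
Cdk3: ΔΔCt = (27.60−16.82) − (27.26−16.91) = 10.78 − 10.35 = 0.43; fold change = 2^-0.43 = 0.742
Mcl12 has the largest |ΔΔCt| = 3.90.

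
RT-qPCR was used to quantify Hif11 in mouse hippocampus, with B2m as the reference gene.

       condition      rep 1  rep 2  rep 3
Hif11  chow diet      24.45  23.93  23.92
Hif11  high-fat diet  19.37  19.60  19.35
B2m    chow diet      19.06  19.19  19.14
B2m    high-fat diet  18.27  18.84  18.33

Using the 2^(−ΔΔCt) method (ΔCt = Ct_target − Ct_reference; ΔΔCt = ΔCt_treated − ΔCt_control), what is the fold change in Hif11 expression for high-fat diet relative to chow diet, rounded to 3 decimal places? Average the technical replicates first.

Mean Ct: Hif11 chow diet 24.100; Hif11 high-fat diet 19.440; B2m chow diet 19.130; B2m high-fat diet 18.480
ΔCt(chow diet) = 24.100 − 19.130 = 4.970
ΔCt(high-fat diet) = 19.440 − 18.480 = 0.960
ΔΔCt = 0.960 − 4.970 = -4.010
Fold change = 2^(−(-4.010)) = 2^4.010 = 16.1113

16.111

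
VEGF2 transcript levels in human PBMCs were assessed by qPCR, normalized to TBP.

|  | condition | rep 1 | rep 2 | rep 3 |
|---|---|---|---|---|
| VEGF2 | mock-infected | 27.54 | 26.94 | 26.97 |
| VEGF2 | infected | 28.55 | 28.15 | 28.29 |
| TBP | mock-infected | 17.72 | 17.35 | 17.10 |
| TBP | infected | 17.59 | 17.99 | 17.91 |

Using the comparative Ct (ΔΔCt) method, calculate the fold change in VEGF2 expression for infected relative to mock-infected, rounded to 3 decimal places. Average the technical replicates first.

Mean Ct: VEGF2 mock-infected 27.150; VEGF2 infected 28.330; TBP mock-infected 17.390; TBP infected 17.830
ΔCt(mock-infected) = 27.150 − 17.390 = 9.760
ΔCt(infected) = 28.330 − 17.830 = 10.500
ΔΔCt = 10.500 − 9.760 = 0.740
Fold change = 2^(−0.740) = 0.5987

0.599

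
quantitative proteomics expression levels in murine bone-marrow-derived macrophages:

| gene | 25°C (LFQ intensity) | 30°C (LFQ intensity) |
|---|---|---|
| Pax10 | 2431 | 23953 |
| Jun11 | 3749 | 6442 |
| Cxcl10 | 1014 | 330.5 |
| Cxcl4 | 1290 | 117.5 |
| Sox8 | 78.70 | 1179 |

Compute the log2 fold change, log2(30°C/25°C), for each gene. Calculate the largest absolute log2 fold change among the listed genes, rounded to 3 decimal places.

3.905

log2(23953/2431) = 3.301  (Pax10)
log2(6442/3749) = 0.781  (Jun11)
log2(330.5/1014) = -1.617  (Cxcl10)
log2(117.5/1290) = -3.457  (Cxcl4)
log2(1179/78.70) = 3.905  (Sox8)
The largest magnitude belongs to Sox8.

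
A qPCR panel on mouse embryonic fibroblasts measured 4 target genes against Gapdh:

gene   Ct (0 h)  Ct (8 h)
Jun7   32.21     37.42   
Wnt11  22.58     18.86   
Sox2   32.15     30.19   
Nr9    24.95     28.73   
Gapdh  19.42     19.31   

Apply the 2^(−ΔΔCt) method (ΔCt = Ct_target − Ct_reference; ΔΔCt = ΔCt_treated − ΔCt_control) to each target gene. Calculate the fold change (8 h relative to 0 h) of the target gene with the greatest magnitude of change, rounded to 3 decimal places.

0.025

Jun7: ΔΔCt = (37.42−19.31) − (32.21−19.42) = 18.11 − 12.79 = 5.32; fold change = 2^-5.32 = 0.025
Wnt11: ΔΔCt = (18.86−19.31) − (22.58−19.42) = -0.45 − 3.16 = -3.61; fold change = 2^3.61 = 12.210
Sox2: ΔΔCt = (30.19−19.31) − (32.15−19.42) = 10.88 − 12.73 = -1.85; fold change = 2^1.85 = 3.605
Nr9: ΔΔCt = (28.73−19.31) − (24.95−19.42) = 9.42 − 5.53 = 3.89; fold change = 2^-3.89 = 0.067
Jun7 has the largest |ΔΔCt| = 5.32.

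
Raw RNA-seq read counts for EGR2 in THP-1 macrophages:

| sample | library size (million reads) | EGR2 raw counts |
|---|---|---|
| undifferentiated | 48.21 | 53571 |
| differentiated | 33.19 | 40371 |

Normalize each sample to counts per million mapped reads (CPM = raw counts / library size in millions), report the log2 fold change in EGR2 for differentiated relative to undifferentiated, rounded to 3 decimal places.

0.130

CPM(undifferentiated) = 53571 / 48.21 = 1111.2010
CPM(differentiated) = 40371 / 33.19 = 1216.3603
Fold change = 1216.3603 / 1111.2010 = 1.09464
log2(1.09464) = 0.1305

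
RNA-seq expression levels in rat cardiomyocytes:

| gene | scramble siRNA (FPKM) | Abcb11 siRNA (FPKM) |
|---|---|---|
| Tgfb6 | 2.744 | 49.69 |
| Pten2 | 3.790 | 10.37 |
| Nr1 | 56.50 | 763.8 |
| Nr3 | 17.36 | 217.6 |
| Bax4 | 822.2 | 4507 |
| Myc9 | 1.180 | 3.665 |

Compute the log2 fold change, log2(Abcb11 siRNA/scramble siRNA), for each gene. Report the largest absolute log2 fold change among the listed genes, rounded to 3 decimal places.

4.179

log2(49.69/2.744) = 4.179  (Tgfb6)
log2(10.37/3.790) = 1.452  (Pten2)
log2(763.8/56.50) = 3.757  (Nr1)
log2(217.6/17.36) = 3.648  (Nr3)
log2(4507/822.2) = 2.455  (Bax4)
log2(3.665/1.180) = 1.635  (Myc9)
The largest magnitude belongs to Tgfb6.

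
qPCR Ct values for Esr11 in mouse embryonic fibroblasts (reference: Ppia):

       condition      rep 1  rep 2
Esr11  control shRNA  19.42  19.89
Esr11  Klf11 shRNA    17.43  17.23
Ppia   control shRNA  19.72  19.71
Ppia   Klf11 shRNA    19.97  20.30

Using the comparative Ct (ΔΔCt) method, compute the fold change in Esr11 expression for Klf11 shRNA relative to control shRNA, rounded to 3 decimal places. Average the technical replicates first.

6.704

Mean Ct: Esr11 control shRNA 19.655; Esr11 Klf11 shRNA 17.330; Ppia control shRNA 19.715; Ppia Klf11 shRNA 20.135
ΔCt(control shRNA) = 19.655 − 19.715 = -0.060
ΔCt(Klf11 shRNA) = 17.330 − 20.135 = -2.805
ΔΔCt = -2.805 − (-0.060) = -2.745
Fold change = 2^(−(-2.745)) = 2^2.745 = 6.7039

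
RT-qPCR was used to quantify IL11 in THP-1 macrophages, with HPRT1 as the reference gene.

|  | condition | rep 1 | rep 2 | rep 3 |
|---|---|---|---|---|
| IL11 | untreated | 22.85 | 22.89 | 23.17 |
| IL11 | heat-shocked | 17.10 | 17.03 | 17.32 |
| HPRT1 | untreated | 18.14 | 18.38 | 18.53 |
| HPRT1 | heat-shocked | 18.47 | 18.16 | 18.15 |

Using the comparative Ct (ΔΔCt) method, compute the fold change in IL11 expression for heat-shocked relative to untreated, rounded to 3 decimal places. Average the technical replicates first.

Mean Ct: IL11 untreated 22.970; IL11 heat-shocked 17.150; HPRT1 untreated 18.350; HPRT1 heat-shocked 18.260
ΔCt(untreated) = 22.970 − 18.350 = 4.620
ΔCt(heat-shocked) = 17.150 − 18.260 = -1.110
ΔΔCt = -1.110 − 4.620 = -5.730
Fold change = 2^(−(-5.730)) = 2^5.730 = 53.0765

53.076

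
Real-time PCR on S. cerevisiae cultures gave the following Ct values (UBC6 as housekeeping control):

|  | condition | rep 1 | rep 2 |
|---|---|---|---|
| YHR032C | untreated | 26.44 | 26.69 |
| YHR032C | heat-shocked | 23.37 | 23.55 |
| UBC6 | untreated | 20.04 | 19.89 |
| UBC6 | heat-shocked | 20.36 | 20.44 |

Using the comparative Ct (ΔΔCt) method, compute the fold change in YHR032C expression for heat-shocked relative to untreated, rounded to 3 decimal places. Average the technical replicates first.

Mean Ct: YHR032C untreated 26.565; YHR032C heat-shocked 23.460; UBC6 untreated 19.965; UBC6 heat-shocked 20.400
ΔCt(untreated) = 26.565 − 19.965 = 6.600
ΔCt(heat-shocked) = 23.460 − 20.400 = 3.060
ΔΔCt = 3.060 − 6.600 = -3.540
Fold change = 2^(−(-3.540)) = 2^3.540 = 11.6318

11.632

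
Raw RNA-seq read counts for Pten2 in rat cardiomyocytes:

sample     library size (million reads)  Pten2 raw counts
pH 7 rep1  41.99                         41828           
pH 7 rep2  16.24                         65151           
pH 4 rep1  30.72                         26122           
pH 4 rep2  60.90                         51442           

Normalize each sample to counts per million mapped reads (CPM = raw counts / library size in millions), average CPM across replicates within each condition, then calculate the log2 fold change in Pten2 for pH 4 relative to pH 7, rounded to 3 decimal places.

-1.563

CPM(pH 7 rep1) = 41828 / 41.99 = 996.1419
CPM(pH 7 rep2) = 65151 / 16.24 = 4011.7611
CPM(pH 4 rep1) = 26122 / 30.72 = 850.3255
CPM(pH 4 rep2) = 51442 / 60.90 = 844.6962
mean CPM(pH 7) = 2503.9515; mean CPM(pH 4) = 847.5109
Fold change = 847.5109 / 2503.9515 = 0.33847
log2(0.33847) = -1.5629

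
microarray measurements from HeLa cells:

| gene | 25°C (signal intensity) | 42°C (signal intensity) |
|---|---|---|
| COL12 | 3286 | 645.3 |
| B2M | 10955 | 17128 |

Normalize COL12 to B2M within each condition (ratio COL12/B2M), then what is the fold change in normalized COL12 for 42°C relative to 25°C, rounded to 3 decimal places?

COL12/B2M (25°C) = 3286 / 10955 = 0.29995
COL12/B2M (42°C) = 645.3 / 17128 = 0.037675
Fold change = 0.037675 / 0.29995 = 0.1256

0.126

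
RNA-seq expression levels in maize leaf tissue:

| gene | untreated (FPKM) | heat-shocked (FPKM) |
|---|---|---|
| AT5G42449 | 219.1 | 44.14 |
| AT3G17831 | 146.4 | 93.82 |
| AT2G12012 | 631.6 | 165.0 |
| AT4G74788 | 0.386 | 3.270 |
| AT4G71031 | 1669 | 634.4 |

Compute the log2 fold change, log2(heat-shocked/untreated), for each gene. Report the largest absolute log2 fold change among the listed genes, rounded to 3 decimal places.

3.083

log2(44.14/219.1) = -2.311  (AT5G42449)
log2(93.82/146.4) = -0.642  (AT3G17831)
log2(165.0/631.6) = -1.937  (AT2G12012)
log2(3.270/0.386) = 3.083  (AT4G74788)
log2(634.4/1669) = -1.396  (AT4G71031)
The largest magnitude belongs to AT4G74788.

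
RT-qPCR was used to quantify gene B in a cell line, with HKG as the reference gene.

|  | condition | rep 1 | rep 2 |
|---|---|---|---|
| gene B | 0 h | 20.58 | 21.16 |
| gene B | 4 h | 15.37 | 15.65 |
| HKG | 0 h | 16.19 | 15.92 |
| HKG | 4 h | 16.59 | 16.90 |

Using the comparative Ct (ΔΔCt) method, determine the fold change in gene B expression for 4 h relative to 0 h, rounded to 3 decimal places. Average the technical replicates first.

Mean Ct: gene B 0 h 20.870; gene B 4 h 15.510; HKG 0 h 16.055; HKG 4 h 16.745
ΔCt(0 h) = 20.870 − 16.055 = 4.815
ΔCt(4 h) = 15.510 − 16.745 = -1.235
ΔΔCt = -1.235 − 4.815 = -6.050
Fold change = 2^(−(-6.050)) = 2^6.050 = 66.2570

66.257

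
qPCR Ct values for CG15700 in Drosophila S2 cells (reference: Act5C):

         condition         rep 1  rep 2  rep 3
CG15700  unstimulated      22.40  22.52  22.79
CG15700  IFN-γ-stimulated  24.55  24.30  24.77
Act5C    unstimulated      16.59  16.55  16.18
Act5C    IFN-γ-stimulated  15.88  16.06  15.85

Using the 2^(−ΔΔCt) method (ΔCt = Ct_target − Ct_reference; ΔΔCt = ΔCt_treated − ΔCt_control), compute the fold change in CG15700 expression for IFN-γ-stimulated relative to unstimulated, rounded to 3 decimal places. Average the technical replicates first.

0.179

Mean Ct: CG15700 unstimulated 22.570; CG15700 IFN-γ-stimulated 24.540; Act5C unstimulated 16.440; Act5C IFN-γ-stimulated 15.930
ΔCt(unstimulated) = 22.570 − 16.440 = 6.130
ΔCt(IFN-γ-stimulated) = 24.540 − 15.930 = 8.610
ΔΔCt = 8.610 − 6.130 = 2.480
Fold change = 2^(−2.480) = 0.1792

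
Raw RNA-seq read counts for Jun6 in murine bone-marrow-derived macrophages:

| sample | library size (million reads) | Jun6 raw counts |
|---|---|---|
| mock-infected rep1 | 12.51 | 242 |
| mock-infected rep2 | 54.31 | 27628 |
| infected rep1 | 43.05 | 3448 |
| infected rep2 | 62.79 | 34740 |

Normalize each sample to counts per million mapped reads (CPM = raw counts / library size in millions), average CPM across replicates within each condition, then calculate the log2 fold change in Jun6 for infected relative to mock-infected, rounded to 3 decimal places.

CPM(mock-infected rep1) = 242 / 12.51 = 19.3445
CPM(mock-infected rep2) = 27628 / 54.31 = 508.7093
CPM(infected rep1) = 3448 / 43.05 = 80.0929
CPM(infected rep2) = 34740 / 62.79 = 553.2728
mean CPM(mock-infected) = 264.0269; mean CPM(infected) = 316.6829
Fold change = 316.6829 / 264.0269 = 1.19943
log2(1.19943) = 0.2624

0.262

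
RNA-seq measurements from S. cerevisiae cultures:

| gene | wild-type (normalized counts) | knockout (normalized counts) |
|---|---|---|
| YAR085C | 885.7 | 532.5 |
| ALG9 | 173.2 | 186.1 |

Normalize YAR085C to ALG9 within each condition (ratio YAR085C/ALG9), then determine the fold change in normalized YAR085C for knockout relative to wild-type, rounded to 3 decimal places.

YAR085C/ALG9 (wild-type) = 885.7 / 173.2 = 5.1137
YAR085C/ALG9 (knockout) = 532.5 / 186.1 = 2.8614
Fold change = 2.8614 / 5.1137 = 0.5595

0.560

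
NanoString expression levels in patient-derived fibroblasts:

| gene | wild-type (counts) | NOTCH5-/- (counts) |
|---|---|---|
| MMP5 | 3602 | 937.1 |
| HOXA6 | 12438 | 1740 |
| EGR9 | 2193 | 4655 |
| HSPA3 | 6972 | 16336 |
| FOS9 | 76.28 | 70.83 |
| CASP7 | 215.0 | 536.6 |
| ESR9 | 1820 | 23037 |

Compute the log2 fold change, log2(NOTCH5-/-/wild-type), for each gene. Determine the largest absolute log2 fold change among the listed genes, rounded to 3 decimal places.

log2(937.1/3602) = -1.943  (MMP5)
log2(1740/12438) = -2.838  (HOXA6)
log2(4655/2193) = 1.086  (EGR9)
log2(16336/6972) = 1.228  (HSPA3)
log2(70.83/76.28) = -0.107  (FOS9)
log2(536.6/215.0) = 1.320  (CASP7)
log2(23037/1820) = 3.662  (ESR9)
The largest magnitude belongs to ESR9.

3.662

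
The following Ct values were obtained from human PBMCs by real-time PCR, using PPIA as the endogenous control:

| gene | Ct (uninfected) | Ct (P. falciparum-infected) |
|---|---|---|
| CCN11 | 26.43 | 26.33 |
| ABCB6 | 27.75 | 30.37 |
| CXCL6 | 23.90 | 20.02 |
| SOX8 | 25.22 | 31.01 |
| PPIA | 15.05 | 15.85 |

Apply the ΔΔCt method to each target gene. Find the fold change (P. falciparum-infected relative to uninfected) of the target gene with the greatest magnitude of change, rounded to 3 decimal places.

0.031

CCN11: ΔΔCt = (26.33−15.85) − (26.43−15.05) = 10.48 − 11.38 = -0.90; fold change = 2^0.90 = 1.866
ABCB6: ΔΔCt = (30.37−15.85) − (27.75−15.05) = 14.52 − 12.70 = 1.82; fold change = 2^-1.82 = 0.283
CXCL6: ΔΔCt = (20.02−15.85) − (23.90−15.05) = 4.17 − 8.85 = -4.68; fold change = 2^4.68 = 25.634
SOX8: ΔΔCt = (31.01−15.85) − (25.22−15.05) = 15.16 − 10.17 = 4.99; fold change = 2^-4.99 = 0.031
SOX8 has the largest |ΔΔCt| = 4.99.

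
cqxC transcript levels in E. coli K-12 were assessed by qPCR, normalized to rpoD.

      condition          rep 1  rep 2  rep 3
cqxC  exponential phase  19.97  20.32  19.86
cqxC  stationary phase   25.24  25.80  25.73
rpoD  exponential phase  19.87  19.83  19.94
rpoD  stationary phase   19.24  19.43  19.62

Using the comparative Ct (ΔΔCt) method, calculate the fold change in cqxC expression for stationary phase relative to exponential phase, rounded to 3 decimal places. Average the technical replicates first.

0.016

Mean Ct: cqxC exponential phase 20.050; cqxC stationary phase 25.590; rpoD exponential phase 19.880; rpoD stationary phase 19.430
ΔCt(exponential phase) = 20.050 − 19.880 = 0.170
ΔCt(stationary phase) = 25.590 − 19.430 = 6.160
ΔΔCt = 6.160 − 0.170 = 5.990
Fold change = 2^(−5.990) = 0.0157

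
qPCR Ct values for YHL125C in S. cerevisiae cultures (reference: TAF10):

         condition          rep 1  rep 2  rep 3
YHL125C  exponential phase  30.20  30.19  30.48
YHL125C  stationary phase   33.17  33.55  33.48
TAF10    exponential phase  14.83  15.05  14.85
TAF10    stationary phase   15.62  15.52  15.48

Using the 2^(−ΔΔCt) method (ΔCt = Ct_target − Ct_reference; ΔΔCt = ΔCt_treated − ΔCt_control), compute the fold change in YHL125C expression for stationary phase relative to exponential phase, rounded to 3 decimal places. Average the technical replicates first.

Mean Ct: YHL125C exponential phase 30.290; YHL125C stationary phase 33.400; TAF10 exponential phase 14.910; TAF10 stationary phase 15.540
ΔCt(exponential phase) = 30.290 − 14.910 = 15.380
ΔCt(stationary phase) = 33.400 − 15.540 = 17.860
ΔΔCt = 17.860 − 15.380 = 2.480
Fold change = 2^(−2.480) = 0.1792

0.179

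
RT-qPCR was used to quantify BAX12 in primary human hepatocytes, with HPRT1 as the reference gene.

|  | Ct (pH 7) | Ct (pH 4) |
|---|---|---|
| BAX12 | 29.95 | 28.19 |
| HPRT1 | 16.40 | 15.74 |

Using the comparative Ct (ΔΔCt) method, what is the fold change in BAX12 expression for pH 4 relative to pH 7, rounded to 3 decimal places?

2.144

ΔCt(pH 7) = 29.950 − 16.400 = 13.550
ΔCt(pH 4) = 28.190 − 15.740 = 12.450
ΔΔCt = 12.450 − 13.550 = -1.100
Fold change = 2^(−(-1.100)) = 2^1.100 = 2.1435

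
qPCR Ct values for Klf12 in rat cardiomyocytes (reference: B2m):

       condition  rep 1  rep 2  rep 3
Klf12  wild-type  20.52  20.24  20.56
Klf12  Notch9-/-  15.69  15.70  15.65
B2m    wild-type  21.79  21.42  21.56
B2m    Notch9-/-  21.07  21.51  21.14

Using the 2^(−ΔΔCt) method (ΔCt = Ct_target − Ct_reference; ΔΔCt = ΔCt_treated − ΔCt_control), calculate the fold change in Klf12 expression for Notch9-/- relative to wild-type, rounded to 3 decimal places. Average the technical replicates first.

Mean Ct: Klf12 wild-type 20.440; Klf12 Notch9-/- 15.680; B2m wild-type 21.590; B2m Notch9-/- 21.240
ΔCt(wild-type) = 20.440 − 21.590 = -1.150
ΔCt(Notch9-/-) = 15.680 − 21.240 = -5.560
ΔΔCt = -5.560 − (-1.150) = -4.410
Fold change = 2^(−(-4.410)) = 2^4.410 = 21.2590

21.259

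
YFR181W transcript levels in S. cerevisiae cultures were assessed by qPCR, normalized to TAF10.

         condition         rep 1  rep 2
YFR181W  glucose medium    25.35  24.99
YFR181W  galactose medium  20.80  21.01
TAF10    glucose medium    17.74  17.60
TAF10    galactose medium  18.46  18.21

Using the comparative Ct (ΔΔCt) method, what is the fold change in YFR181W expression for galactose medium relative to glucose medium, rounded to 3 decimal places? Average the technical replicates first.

Mean Ct: YFR181W glucose medium 25.170; YFR181W galactose medium 20.905; TAF10 glucose medium 17.670; TAF10 galactose medium 18.335
ΔCt(glucose medium) = 25.170 − 17.670 = 7.500
ΔCt(galactose medium) = 20.905 − 18.335 = 2.570
ΔΔCt = 2.570 − 7.500 = -4.930
Fold change = 2^(−(-4.930)) = 2^4.930 = 30.4844

30.484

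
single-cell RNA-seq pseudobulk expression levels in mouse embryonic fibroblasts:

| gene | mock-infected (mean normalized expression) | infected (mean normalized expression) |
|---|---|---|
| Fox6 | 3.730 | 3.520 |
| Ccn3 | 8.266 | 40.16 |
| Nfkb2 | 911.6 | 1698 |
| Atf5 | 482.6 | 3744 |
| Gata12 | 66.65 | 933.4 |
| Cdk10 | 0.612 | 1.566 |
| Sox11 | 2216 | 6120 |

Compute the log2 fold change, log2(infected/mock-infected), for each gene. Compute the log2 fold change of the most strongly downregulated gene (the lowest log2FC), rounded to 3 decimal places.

-0.084

log2(3.520/3.730) = -0.084  (Fox6)
log2(40.16/8.266) = 2.280  (Ccn3)
log2(1698/911.6) = 0.897  (Nfkb2)
log2(3744/482.6) = 2.956  (Atf5)
log2(933.4/66.65) = 3.808  (Gata12)
log2(1.566/0.612) = 1.355  (Cdk10)
log2(6120/2216) = 1.466  (Sox11)
Fox6 is most strongly downregulated.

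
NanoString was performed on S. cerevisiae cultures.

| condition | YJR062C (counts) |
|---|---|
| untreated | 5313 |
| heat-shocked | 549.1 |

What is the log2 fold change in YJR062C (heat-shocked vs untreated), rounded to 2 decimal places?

Fold change = 549.1 / 5313 = 0.1034
log2(0.1034) = -3.274

-3.27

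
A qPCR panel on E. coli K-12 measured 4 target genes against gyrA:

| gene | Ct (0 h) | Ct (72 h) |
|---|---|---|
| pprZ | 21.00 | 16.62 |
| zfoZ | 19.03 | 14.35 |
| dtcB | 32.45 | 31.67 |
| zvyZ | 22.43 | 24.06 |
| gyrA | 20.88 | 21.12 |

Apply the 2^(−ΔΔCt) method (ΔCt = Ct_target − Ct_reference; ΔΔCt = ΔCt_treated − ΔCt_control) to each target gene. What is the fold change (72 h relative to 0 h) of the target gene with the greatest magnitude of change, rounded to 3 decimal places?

30.274

pprZ: ΔΔCt = (16.62−21.12) − (21.00−20.88) = -4.50 − 0.12 = -4.62; fold change = 2^4.62 = 24.590
zfoZ: ΔΔCt = (14.35−21.12) − (19.03−20.88) = -6.77 − (-1.85) = -4.92; fold change = 2^4.92 = 30.274
dtcB: ΔΔCt = (31.67−21.12) − (32.45−20.88) = 10.55 − 11.57 = -1.02; fold change = 2^1.02 = 2.028
zvyZ: ΔΔCt = (24.06−21.12) − (22.43−20.88) = 2.94 − 1.55 = 1.39; fold change = 2^-1.39 = 0.382
zfoZ has the largest |ΔΔCt| = 4.92.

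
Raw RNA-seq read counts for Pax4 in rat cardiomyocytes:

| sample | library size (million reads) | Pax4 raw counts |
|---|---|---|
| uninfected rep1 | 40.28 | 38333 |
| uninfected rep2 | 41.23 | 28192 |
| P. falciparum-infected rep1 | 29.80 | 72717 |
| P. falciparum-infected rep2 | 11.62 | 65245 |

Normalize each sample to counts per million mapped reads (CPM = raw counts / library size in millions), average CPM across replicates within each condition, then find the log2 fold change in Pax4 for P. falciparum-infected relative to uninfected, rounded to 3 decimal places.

CPM(uninfected rep1) = 38333 / 40.28 = 951.6634
CPM(uninfected rep2) = 28192 / 41.23 = 683.7740
CPM(P. falciparum-infected rep1) = 72717 / 29.80 = 2440.1678
CPM(P. falciparum-infected rep2) = 65245 / 11.62 = 5614.8881
mean CPM(uninfected) = 817.7187; mean CPM(P. falciparum-infected) = 4027.5280
Fold change = 4027.5280 / 817.7187 = 4.92532
log2(4.92532) = 2.3002

2.300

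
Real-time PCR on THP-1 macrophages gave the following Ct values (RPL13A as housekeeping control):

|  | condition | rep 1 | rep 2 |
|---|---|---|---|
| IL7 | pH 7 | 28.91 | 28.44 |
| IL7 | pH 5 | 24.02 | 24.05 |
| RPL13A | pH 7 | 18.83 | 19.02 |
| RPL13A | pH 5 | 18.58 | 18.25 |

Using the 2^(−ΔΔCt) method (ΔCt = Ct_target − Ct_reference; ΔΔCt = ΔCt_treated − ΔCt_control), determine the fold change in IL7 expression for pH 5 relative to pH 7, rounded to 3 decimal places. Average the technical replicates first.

17.509

Mean Ct: IL7 pH 7 28.675; IL7 pH 5 24.035; RPL13A pH 7 18.925; RPL13A pH 5 18.415
ΔCt(pH 7) = 28.675 − 18.925 = 9.750
ΔCt(pH 5) = 24.035 − 18.415 = 5.620
ΔΔCt = 5.620 − 9.750 = -4.130
Fold change = 2^(−(-4.130)) = 2^4.130 = 17.5087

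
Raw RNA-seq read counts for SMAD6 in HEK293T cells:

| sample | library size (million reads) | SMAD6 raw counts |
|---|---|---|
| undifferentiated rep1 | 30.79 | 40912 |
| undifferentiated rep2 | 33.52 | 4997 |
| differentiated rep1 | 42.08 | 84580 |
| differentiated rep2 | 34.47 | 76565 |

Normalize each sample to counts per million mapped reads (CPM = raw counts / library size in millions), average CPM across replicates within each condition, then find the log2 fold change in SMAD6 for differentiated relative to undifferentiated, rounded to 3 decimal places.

CPM(undifferentiated rep1) = 40912 / 30.79 = 1328.7431
CPM(undifferentiated rep2) = 4997 / 33.52 = 149.0752
CPM(differentiated rep1) = 84580 / 42.08 = 2009.9810
CPM(differentiated rep2) = 76565 / 34.47 = 2221.2068
mean CPM(undifferentiated) = 738.9091; mean CPM(differentiated) = 2115.5939
Fold change = 2115.5939 / 738.9091 = 2.86313
log2(2.86313) = 1.5176

1.518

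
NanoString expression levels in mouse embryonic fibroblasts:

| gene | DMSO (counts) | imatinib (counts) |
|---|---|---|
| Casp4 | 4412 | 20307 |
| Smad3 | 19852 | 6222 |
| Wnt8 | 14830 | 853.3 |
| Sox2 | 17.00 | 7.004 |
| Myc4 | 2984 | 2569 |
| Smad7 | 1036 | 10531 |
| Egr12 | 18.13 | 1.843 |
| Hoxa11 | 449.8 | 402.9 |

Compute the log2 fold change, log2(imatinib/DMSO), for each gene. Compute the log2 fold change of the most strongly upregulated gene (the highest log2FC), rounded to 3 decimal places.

3.346

log2(20307/4412) = 2.202  (Casp4)
log2(6222/19852) = -1.674  (Smad3)
log2(853.3/14830) = -4.119  (Wnt8)
log2(7.004/17.00) = -1.279  (Sox2)
log2(2569/2984) = -0.216  (Myc4)
log2(10531/1036) = 3.346  (Smad7)
log2(1.843/18.13) = -3.298  (Egr12)
log2(402.9/449.8) = -0.159  (Hoxa11)
Smad7 is most strongly upregulated.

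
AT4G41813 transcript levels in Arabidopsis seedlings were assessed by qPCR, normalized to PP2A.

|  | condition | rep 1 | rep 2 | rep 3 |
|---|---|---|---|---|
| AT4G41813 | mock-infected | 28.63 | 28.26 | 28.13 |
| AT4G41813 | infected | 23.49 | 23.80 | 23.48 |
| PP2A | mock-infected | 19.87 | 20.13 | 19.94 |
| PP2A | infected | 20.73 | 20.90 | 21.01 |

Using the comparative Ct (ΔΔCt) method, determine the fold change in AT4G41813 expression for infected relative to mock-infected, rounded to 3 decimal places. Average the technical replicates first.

Mean Ct: AT4G41813 mock-infected 28.340; AT4G41813 infected 23.590; PP2A mock-infected 19.980; PP2A infected 20.880
ΔCt(mock-infected) = 28.340 − 19.980 = 8.360
ΔCt(infected) = 23.590 − 20.880 = 2.710
ΔΔCt = 2.710 − 8.360 = -5.650
Fold change = 2^(−(-5.650)) = 2^5.650 = 50.2134

50.213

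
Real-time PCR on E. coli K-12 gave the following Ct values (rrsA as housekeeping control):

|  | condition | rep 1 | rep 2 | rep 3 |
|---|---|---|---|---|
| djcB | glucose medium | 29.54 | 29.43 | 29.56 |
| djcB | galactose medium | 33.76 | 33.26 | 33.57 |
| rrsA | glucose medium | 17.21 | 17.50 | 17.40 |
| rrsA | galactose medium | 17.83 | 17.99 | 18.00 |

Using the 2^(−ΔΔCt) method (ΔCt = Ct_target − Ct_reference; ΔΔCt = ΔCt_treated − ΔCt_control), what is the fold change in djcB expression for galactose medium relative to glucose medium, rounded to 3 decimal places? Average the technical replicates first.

0.092

Mean Ct: djcB glucose medium 29.510; djcB galactose medium 33.530; rrsA glucose medium 17.370; rrsA galactose medium 17.940
ΔCt(glucose medium) = 29.510 − 17.370 = 12.140
ΔCt(galactose medium) = 33.530 − 17.940 = 15.590
ΔΔCt = 15.590 − 12.140 = 3.450
Fold change = 2^(−3.450) = 0.0915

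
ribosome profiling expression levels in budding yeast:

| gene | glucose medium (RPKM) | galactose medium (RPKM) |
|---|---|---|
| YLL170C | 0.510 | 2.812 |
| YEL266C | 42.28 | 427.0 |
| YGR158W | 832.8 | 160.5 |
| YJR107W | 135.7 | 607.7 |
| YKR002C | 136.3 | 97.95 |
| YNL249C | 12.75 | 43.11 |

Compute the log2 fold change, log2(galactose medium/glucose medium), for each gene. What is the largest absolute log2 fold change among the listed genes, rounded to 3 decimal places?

log2(2.812/0.510) = 2.463  (YLL170C)
log2(427.0/42.28) = 3.336  (YEL266C)
log2(160.5/832.8) = -2.375  (YGR158W)
log2(607.7/135.7) = 2.163  (YJR107W)
log2(97.95/136.3) = -0.477  (YKR002C)
log2(43.11/12.75) = 1.758  (YNL249C)
The largest magnitude belongs to YEL266C.

3.336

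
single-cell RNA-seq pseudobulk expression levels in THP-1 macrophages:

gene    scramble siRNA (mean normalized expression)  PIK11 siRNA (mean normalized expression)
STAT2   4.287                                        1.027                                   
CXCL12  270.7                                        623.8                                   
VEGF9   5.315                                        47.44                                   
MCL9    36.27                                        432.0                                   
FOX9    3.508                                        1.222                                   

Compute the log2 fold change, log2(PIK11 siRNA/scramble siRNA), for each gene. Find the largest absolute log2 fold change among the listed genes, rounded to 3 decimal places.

3.574

log2(1.027/4.287) = -2.062  (STAT2)
log2(623.8/270.7) = 1.204  (CXCL12)
log2(47.44/5.315) = 3.158  (VEGF9)
log2(432.0/36.27) = 3.574  (MCL9)
log2(1.222/3.508) = -1.521  (FOX9)
The largest magnitude belongs to MCL9.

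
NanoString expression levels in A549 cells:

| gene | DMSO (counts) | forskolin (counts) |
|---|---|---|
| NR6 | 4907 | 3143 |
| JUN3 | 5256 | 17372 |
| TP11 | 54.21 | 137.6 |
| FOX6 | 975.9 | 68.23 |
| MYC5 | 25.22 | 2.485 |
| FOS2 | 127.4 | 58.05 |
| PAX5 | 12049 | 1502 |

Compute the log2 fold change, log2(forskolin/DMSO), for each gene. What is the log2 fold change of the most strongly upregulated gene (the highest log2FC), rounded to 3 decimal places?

1.725

log2(3143/4907) = -0.643  (NR6)
log2(17372/5256) = 1.725  (JUN3)
log2(137.6/54.21) = 1.344  (TP11)
log2(68.23/975.9) = -3.838  (FOX6)
log2(2.485/25.22) = -3.343  (MYC5)
log2(58.05/127.4) = -1.134  (FOS2)
log2(1502/12049) = -3.004  (PAX5)
JUN3 is most strongly upregulated.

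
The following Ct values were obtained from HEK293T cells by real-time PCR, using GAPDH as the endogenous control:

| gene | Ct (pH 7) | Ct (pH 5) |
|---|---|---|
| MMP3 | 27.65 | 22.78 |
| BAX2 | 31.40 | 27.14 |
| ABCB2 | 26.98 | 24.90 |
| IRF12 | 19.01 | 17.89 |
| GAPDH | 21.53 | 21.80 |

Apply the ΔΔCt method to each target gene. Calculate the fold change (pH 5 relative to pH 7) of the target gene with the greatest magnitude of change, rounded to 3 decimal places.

MMP3: ΔΔCt = (22.78−21.80) − (27.65−21.53) = 0.98 − 6.12 = -5.14; fold change = 2^5.14 = 35.261
BAX2: ΔΔCt = (27.14−21.80) − (31.40−21.53) = 5.34 − 9.87 = -4.53; fold change = 2^4.53 = 23.103
ABCB2: ΔΔCt = (24.90−21.80) − (26.98−21.53) = 3.10 − 5.45 = -2.35; fold change = 2^2.35 = 5.098
IRF12: ΔΔCt = (17.89−21.80) − (19.01−21.53) = -3.91 − (-2.52) = -1.39; fold change = 2^1.39 = 2.621
MMP3 has the largest |ΔΔCt| = 5.14.

35.261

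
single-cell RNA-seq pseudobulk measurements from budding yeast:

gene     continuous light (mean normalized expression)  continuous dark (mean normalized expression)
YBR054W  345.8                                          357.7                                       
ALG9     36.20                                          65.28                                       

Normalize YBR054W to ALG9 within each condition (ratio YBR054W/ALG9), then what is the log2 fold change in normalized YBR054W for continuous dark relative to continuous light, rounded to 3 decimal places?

YBR054W/ALG9 (continuous light) = 345.8 / 36.20 = 9.5525
YBR054W/ALG9 (continuous dark) = 357.7 / 65.28 = 5.4795
Fold change = 5.4795 / 9.5525 = 0.5736
log2(0.5736) = -0.8018

-0.802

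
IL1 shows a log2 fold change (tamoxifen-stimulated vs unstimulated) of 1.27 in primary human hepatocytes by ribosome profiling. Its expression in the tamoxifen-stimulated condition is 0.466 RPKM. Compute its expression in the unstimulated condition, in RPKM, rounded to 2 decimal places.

Fold change = 2^(1.27) = 2.4116
unstimulated expression = 0.466 / 2.4116 = 0.19

0.19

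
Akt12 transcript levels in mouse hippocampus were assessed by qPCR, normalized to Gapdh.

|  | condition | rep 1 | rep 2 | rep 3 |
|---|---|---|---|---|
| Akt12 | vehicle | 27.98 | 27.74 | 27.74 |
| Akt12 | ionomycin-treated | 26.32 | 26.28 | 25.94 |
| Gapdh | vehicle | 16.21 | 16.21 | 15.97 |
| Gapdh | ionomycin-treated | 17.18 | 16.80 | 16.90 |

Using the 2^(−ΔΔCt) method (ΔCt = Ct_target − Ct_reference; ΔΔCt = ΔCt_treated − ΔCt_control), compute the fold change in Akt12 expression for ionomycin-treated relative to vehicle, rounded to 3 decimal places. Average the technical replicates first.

5.540

Mean Ct: Akt12 vehicle 27.820; Akt12 ionomycin-treated 26.180; Gapdh vehicle 16.130; Gapdh ionomycin-treated 16.960
ΔCt(vehicle) = 27.820 − 16.130 = 11.690
ΔCt(ionomycin-treated) = 26.180 − 16.960 = 9.220
ΔΔCt = 9.220 − 11.690 = -2.470
Fold change = 2^(−(-2.470)) = 2^2.470 = 5.5404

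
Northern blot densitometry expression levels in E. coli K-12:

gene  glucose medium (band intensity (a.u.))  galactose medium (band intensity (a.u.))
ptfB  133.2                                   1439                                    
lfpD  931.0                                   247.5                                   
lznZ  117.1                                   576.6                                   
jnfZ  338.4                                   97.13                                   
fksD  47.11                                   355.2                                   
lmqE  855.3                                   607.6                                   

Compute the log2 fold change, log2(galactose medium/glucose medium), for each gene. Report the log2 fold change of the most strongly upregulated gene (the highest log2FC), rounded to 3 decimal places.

log2(1439/133.2) = 3.433  (ptfB)
log2(247.5/931.0) = -1.911  (lfpD)
log2(576.6/117.1) = 2.300  (lznZ)
log2(97.13/338.4) = -1.801  (jnfZ)
log2(355.2/47.11) = 2.915  (fksD)
log2(607.6/855.3) = -0.493  (lmqE)
ptfB is most strongly upregulated.

3.433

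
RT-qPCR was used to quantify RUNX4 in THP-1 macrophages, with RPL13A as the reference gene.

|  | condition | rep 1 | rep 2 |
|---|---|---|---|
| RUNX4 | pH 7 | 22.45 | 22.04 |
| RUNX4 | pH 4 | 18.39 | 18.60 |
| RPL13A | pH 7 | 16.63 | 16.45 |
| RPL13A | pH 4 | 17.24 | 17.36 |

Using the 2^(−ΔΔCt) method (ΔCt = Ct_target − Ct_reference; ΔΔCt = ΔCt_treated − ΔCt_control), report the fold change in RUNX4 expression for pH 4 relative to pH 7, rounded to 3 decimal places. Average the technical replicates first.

22.785

Mean Ct: RUNX4 pH 7 22.245; RUNX4 pH 4 18.495; RPL13A pH 7 16.540; RPL13A pH 4 17.300
ΔCt(pH 7) = 22.245 − 16.540 = 5.705
ΔCt(pH 4) = 18.495 − 17.300 = 1.195
ΔΔCt = 1.195 − 5.705 = -4.510
Fold change = 2^(−(-4.510)) = 2^4.510 = 22.7848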